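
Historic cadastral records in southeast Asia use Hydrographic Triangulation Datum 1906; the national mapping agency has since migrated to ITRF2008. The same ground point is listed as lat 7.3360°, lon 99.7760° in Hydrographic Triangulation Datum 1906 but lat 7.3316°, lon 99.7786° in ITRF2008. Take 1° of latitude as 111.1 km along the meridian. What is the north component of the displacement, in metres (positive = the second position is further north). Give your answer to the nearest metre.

ΔN = -489 m

Δφ = 7.3316° − 7.3360° = -0.0044°; Δλ = 99.7786° − 99.7760° = +0.0026°.
ΔN = Δφ × 111100 = -488.8 m; ΔE = Δλ × 111100 × cos(7.3360°) = +0.0026 × 111100 × 0.991814 = 286.5 m.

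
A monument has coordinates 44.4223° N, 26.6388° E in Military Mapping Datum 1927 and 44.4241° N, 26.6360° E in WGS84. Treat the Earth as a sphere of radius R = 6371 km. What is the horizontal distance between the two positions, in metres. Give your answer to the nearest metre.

299 m

Δφ = 44.4241° − 44.4223° = +0.0018°; Δλ = 26.6360° − 26.6388° = -0.0028°.
1° along a meridian = πR/180 = 111195 m.
ΔN = Δφ × 111195 = 200.2 m; ΔE = Δλ × 111195 × cos(44.4223°) = -0.0028 × 111195 × 0.714200 = -222.4 m.
Distance = √(ΔE² + ΔN²) = √((-222.4)² + 200.2²) = 299.2 m.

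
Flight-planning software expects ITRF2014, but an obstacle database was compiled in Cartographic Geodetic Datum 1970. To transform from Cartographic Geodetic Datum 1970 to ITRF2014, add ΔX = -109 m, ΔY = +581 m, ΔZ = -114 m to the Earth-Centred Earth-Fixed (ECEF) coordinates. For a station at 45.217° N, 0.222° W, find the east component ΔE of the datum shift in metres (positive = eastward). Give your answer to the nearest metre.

The local east axis at (φ, λ) is (−sin λ, cos λ, 0), so ΔE = −sin(-0.222°)·(-109) + cos(-0.222°)·581 = 580.57 m.

ΔE = 581 m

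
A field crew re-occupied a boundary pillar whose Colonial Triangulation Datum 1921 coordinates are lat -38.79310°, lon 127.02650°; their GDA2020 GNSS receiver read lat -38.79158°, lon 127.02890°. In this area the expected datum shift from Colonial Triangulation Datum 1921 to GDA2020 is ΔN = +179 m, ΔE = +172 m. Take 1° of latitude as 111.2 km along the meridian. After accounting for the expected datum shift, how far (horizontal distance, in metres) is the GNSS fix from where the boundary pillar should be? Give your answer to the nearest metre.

37 m

Observed coordinate differences: Δφ = +0.00152°, Δλ = +0.00240°.
Converting to metres (1° lat = 111200 m, cos φ = 0.779413): observed ΔN = 169.0 m, observed ΔE = 208.0 m.
Subtracting the expected shift leaves a residual of 169.0 − (179) = -10.0 m north and 208.0 − (172) = 36.0 m east.
Residual distance = √((-10.0)² + 36.0²) = 37.4 m.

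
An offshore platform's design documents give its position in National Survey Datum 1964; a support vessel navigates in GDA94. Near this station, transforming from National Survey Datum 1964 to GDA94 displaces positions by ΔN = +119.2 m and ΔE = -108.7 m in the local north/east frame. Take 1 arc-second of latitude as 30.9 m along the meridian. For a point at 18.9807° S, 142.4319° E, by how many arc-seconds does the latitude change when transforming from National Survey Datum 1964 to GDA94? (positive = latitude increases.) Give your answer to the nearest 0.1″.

Δφ = 3.9″

1″ of latitude = 30.90 m, so Δφ = 119.2 / 30.90 = 3.858″.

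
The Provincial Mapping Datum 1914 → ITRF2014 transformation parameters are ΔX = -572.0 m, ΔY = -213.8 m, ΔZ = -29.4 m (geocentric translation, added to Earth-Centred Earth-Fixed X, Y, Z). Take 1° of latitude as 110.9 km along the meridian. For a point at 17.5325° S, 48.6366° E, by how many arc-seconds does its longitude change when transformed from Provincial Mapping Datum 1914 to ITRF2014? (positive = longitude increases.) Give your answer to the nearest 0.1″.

Δλ = 9.8″

sin φ = -0.301247, cos φ = 0.953546, sin λ = 0.750533, cos λ = 0.660833.
East component: ΔE = −sin λ·ΔX + cos λ·ΔY = −(0.750533)(-572.0) + (0.660833)(-213.8) = 288.02 m.
1° of latitude spans 110900 m; at latitude φ, 1° of longitude spans that × cos φ = 105748.3 m, so Δλ = 288.02 / 105748.3 × 3600 = 9.805″.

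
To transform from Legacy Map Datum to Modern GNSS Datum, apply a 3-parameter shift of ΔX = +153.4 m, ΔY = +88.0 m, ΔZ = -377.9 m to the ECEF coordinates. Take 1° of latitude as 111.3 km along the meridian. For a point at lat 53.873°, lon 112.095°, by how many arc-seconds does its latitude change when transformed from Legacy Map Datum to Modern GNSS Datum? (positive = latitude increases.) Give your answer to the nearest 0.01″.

sin φ = 0.807712, cos φ = 0.589577, sin λ = 0.926561, cos λ = -0.376143.
North component: ΔN = −sin φ cos λ·ΔX − sin φ sin λ·ΔY + cos φ·ΔZ = −(0.807712)(-0.376143)(153.4) − (0.807712)(0.926561)(88.0) + (0.589577)(-377.9) = -242.05 m.
1° of latitude spans 111300 m, so Δφ = -242.05 / 111300 × 3600 = -7.829″.

Δφ = -7.83″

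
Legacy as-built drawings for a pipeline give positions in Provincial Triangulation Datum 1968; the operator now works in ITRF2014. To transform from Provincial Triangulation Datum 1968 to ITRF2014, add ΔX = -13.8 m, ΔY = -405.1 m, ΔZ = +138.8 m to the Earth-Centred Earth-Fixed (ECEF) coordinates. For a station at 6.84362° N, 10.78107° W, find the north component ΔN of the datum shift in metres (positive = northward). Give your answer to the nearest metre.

ΔN = 130 m

At φ = 6.84362°, λ = -10.78107°: sin φ = 0.119160, cos φ = 0.992875, sin λ = -0.187057, cos λ = 0.982349.
ΔN = −sin φ cos λ·ΔX − sin φ sin λ·ΔY + cos φ·ΔZ = −(0.119160)(0.982349)(-13.8) − (0.119160)(-0.187057)(-405.1) + (0.992875)(138.8) = 130.40 m.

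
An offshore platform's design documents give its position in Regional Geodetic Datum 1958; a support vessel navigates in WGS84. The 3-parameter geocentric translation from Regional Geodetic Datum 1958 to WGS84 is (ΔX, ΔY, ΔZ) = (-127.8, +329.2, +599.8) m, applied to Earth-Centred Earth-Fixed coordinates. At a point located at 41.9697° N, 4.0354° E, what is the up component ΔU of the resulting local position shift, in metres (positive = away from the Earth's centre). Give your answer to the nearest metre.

ΔU = 324 m

The local up (radial) axis is (cos φ cos λ, cos φ sin λ, sin φ), giving ΔU = -94.784 + 17.224 + 401.109 = 323.55 m.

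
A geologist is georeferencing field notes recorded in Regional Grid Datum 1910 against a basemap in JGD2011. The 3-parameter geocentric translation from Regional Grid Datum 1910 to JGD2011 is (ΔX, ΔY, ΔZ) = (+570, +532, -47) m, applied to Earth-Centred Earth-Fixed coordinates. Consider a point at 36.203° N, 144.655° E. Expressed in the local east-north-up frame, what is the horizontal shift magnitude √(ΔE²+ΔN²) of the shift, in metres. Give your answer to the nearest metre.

766 m

The local east axis at (φ, λ) is (−sin λ, cos λ, 0), so ΔE = −sin(144.655°)·570 + cos(144.655°)·532 = -763.69 m.
The local north axis is (−sin φ cos λ, −sin φ sin λ, cos φ), giving ΔN = 274.616 − 181.778 − 37.926 = 54.91 m.
Horizontal magnitude = √(ΔE² + ΔN²) = √((-763.69)² + 54.91²) = 765.66 m.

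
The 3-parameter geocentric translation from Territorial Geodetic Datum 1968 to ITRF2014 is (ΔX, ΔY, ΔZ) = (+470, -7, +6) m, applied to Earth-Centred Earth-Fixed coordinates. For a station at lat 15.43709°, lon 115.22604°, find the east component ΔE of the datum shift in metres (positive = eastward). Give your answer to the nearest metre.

ΔE = -422 m

At φ = 15.43709°, λ = 115.22604°: sin φ = 0.266180, cos φ = 0.963923, sin λ = 0.904633, cos λ = -0.426190.
ΔE = −sin λ·ΔX + cos λ·ΔY = −(0.904633)·(470) + (-0.426190)·(-7) = -422.19 m.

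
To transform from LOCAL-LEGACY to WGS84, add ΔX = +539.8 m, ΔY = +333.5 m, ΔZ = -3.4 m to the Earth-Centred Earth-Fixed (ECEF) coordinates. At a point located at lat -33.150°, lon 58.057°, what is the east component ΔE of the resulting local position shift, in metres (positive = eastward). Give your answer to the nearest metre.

ΔE = -282 m

The local east axis at (φ, λ) is (−sin λ, cos λ, 0), so ΔE = −sin(58.057°)·539.8 + cos(58.057°)·333.5 = -281.61 m.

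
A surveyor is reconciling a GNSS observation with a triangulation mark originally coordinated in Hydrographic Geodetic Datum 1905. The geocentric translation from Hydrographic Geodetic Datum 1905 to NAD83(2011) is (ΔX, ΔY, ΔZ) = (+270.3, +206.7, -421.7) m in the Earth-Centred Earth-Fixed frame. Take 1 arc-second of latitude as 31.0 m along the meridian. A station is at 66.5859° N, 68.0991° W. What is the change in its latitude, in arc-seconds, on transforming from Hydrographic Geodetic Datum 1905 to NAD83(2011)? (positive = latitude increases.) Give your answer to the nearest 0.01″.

sin φ = 0.917657, cos φ = 0.397374, sin λ = -0.927830, cos λ = 0.373002.
North component: ΔN = −sin φ cos λ·ΔX − sin φ sin λ·ΔY + cos φ·ΔZ = −(0.917657)(0.373002)(270.3) − (0.917657)(-0.927830)(206.7) + (0.397374)(-421.7) = -84.10 m.
1° of latitude spans 3600 × 31.00 = 111600 m, so Δφ = -84.10 / 111600 × 3600 = -2.713″.

Δφ = -2.71″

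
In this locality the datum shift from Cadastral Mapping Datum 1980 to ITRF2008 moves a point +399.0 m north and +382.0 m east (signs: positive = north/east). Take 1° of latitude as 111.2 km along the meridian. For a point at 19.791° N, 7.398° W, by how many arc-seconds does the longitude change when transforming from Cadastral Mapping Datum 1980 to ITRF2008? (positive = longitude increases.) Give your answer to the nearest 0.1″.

Δλ = 13.1″

At latitude 19.791°, cos φ = 0.940934.
1° of longitude at this latitude = 111.2 × cos φ = 104.63 km, so Δλ = 382.0 / 104631.9 = 0.0036509° = 13.143″.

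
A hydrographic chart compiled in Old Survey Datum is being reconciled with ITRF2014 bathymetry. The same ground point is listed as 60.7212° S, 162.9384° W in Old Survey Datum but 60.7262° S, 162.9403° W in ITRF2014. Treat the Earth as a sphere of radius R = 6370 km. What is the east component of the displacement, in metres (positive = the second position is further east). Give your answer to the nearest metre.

Δφ = -60.7262° − -60.7212° = -0.0050°; Δλ = -162.9403° − -162.9384° = -0.0019°.
1° along a meridian = πR/180 = 111177 m.
ΔN = Δφ × 111177 = -555.9 m; ΔE = Δλ × 111177 × cos(-60.7212°) = -0.0019 × 111177 × 0.489060 = -103.3 m.

ΔE = -103 m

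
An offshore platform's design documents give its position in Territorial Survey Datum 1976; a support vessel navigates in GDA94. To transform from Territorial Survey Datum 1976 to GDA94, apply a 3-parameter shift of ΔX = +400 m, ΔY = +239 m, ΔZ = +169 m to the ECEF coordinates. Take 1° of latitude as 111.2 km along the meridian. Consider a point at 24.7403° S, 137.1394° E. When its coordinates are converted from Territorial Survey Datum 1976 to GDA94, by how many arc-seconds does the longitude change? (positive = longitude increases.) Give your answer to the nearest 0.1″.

sin φ = -0.418506, cos φ = 0.908214, sin λ = 0.680217, cos λ = -0.733011.
East component: ΔE = −sin λ·ΔX + cos λ·ΔY = −(0.680217)(400) + (-0.733011)(239) = -447.28 m.
1° of latitude spans 111200 m; at latitude φ, 1° of longitude spans that × cos φ = 100993.4 m, so Δλ = -447.28 / 100993.4 × 3600 = -15.944″.

Δλ = -15.9″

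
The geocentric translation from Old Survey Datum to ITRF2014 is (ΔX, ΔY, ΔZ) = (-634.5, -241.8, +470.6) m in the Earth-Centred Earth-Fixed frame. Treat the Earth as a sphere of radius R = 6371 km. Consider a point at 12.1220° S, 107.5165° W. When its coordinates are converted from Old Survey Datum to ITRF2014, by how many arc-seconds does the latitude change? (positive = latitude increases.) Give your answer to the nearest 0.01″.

Δφ = 17.76″

sin φ = -0.209994, cos φ = 0.977703, sin λ = -0.953630, cos λ = -0.300980.
North component: ΔN = −sin φ cos λ·ΔX − sin φ sin λ·ΔY + cos φ·ΔZ = −(-0.209994)(-0.300980)(-634.5) − (-0.209994)(-0.953630)(-241.8) + (0.977703)(470.6) = 548.63 m.
1° of latitude spans πR/180 = 111195 m, so Δφ = 548.63 / 111195 × 3600 = 17.762″.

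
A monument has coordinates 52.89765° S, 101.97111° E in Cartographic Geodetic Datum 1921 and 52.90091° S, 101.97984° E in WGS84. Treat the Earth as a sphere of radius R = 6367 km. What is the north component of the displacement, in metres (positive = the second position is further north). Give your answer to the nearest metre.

ΔN = -362 m

Δφ = -52.90091° − -52.89765° = -0.00326°; Δλ = 101.97984° − 101.97111° = +0.00873°.
1° along a meridian = πR/180 = 111125 m.
ΔN = Δφ × 111125 = -362.3 m; ΔE = Δλ × 111125 × cos(-52.89765°) = +0.00873 × 111125 × 0.603241 = 585.2 m.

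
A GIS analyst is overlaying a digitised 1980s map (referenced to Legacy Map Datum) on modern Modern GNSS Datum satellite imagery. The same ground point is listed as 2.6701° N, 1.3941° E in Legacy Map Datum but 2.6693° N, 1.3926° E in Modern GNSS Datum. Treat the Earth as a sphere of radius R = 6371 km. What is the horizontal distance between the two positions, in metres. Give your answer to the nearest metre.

189 m

Δφ = 2.6693° − 2.6701° = -0.0008°; Δλ = 1.3926° − 1.3941° = -0.0015°.
1° along a meridian = πR/180 = 111195 m.
ΔN = Δφ × 111195 = -89.0 m; ΔE = Δλ × 111195 × cos(2.6701°) = -0.0015 × 111195 × 0.998914 = -166.6 m.
Distance = √(ΔE² + ΔN²) = √((-166.6)² + (-89.0)²) = 188.9 m.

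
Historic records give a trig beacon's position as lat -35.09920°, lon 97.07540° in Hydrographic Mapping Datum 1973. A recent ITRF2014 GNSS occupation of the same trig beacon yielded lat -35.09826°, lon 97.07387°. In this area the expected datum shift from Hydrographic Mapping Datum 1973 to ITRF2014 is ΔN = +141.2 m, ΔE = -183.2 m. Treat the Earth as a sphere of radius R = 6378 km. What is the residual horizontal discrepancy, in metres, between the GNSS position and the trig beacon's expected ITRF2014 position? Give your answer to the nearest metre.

Observed coordinate differences: Δφ = +0.00094°, Δλ = -0.00153°.
Converting to metres (1° lat = 111317 m, cos φ = 0.818158): observed ΔN = 104.6 m, observed ΔE = -139.3 m.
Subtracting the expected shift leaves a residual of 104.6 − (141.2) = -36.6 m north and -139.3 − (-183.2) = 43.9 m east.
Residual distance = √((-36.6)² + 43.9²) = 57.1 m.

57 m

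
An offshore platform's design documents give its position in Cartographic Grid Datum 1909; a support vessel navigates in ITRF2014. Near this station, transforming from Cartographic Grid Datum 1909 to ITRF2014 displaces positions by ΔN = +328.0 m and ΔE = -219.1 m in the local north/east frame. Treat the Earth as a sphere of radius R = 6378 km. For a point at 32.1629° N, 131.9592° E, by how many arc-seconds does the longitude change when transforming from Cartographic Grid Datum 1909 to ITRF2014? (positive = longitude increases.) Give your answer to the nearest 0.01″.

Δλ = -8.37″

At latitude 32.1629°, cos φ = 0.846538.
One radian of longitude at latitude φ spans R cos φ, so Δλ = ΔE / (R cos φ) = -219.1 / (6378000 × 0.846538) = -4.0580e-05 rad = -8.370″.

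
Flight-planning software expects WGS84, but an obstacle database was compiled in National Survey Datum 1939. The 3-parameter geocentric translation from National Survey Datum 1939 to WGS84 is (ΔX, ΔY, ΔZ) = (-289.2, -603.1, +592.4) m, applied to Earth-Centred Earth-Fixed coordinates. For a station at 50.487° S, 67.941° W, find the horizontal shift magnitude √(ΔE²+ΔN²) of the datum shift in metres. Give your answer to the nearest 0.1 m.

At φ = -50.487°, λ = -67.941°: sin φ = -0.771480, cos φ = 0.636253, sin λ = -0.926798, cos λ = 0.375561.
ΔE = −sin λ·ΔX + cos λ·ΔY = −(-0.926798)·(-289.2) + (0.375561)·(-603.1) = -494.53 m.
ΔN = −sin φ cos λ·ΔX − sin φ sin λ·ΔY + cos φ·ΔZ = −(-0.771480)(0.375561)(-289.2) − (-0.771480)(-0.926798)(-603.1) + (0.636253)(592.4) = 724.34 m.
Horizontal magnitude = √(ΔE² + ΔN²) = √((-494.53)² + 724.34²) = 877.06 m.

877.1 m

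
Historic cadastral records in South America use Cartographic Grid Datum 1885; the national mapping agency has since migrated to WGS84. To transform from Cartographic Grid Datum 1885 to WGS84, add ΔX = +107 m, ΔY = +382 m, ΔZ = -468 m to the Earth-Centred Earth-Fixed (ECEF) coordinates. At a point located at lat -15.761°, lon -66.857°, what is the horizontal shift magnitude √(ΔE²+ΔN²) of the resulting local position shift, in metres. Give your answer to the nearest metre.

589 m

At φ = -15.761°, λ = -66.857°: sin φ = -0.271625, cos φ = 0.962403, sin λ = -0.919527, cos λ = 0.393027.
ΔE = −sin λ·ΔX + cos λ·ΔY = −(-0.919527)·(107) + (0.393027)·(382) = 248.53 m.
ΔN = −sin φ cos λ·ΔX − sin φ sin λ·ΔY + cos φ·ΔZ = −(-0.271625)(0.393027)(107) − (-0.271625)(-0.919527)(382) + (0.962403)(-468) = -534.39 m.
Horizontal magnitude = √(ΔE² + ΔN²) = √(248.53² + (-534.39)²) = 589.36 m.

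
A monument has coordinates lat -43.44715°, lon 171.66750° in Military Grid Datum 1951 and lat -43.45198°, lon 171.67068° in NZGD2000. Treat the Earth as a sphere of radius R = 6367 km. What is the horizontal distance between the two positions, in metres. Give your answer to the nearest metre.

Δφ = -43.45198° − -43.44715° = -0.00483°; Δλ = 171.67068° − 171.66750° = +0.00318°.
1° along a meridian = πR/180 = 111125 m.
ΔN = Δφ × 111125 = -536.7 m; ΔE = Δλ × 111125 × cos(-43.44715°) = +0.00318 × 111125 × 0.726009 = 256.6 m.
Distance = √(ΔE² + ΔN²) = √(256.6² + (-536.7)²) = 594.9 m.

595 m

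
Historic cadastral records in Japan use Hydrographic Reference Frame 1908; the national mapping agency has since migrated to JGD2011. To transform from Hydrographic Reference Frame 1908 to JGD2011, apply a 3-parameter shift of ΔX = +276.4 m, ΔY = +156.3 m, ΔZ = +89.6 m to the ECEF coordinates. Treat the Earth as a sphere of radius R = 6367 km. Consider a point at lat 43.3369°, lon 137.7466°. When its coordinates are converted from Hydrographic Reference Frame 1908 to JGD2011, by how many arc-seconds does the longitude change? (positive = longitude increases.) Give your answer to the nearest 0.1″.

Δλ = -13.4″

sin φ = 0.686287, cos φ = 0.727331, sin λ = 0.672411, cos λ = -0.740178.
East component: ΔE = −sin λ·ΔX + cos λ·ΔY = −(0.672411)(276.4) + (-0.740178)(156.3) = -301.54 m.
1° of latitude spans πR/180 = 111125 m; at latitude φ, 1° of longitude spans that × cos φ = 80824.7 m, so Δλ = -301.54 / 80824.7 × 3600 = -13.431″.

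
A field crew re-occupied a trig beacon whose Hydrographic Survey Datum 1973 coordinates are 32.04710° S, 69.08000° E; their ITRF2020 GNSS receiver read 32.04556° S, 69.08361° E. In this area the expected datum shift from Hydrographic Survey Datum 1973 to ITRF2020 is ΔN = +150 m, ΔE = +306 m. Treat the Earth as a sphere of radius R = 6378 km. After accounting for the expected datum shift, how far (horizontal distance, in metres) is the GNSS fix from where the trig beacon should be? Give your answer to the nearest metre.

Observed coordinate differences: Δφ = +0.00154°, Δλ = +0.00361°.
Converting to metres (1° lat = 111317 m, cos φ = 0.847612): observed ΔN = 171.4 m, observed ΔE = 340.6 m.
Subtracting the expected shift leaves a residual of 171.4 − (150) = 21.4 m north and 340.6 − (306) = 34.6 m east.
Residual distance = √(21.4² + 34.6²) = 40.7 m.

41 m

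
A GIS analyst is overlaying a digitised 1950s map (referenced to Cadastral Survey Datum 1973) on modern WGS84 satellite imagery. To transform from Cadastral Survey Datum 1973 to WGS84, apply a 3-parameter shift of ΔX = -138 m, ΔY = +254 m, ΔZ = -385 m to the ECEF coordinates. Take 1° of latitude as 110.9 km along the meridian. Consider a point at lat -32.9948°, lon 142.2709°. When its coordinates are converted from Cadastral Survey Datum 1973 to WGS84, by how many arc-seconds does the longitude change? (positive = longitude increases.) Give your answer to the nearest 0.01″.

Δλ = -4.51″

sin φ = -0.544563, cos φ = 0.838720, sin λ = 0.611929, cos λ = -0.790913.
East component: ΔE = −sin λ·ΔX + cos λ·ΔY = −(0.611929)(-138) + (-0.790913)(254) = -116.45 m.
1° of latitude spans 110900 m; at latitude φ, 1° of longitude spans that × cos φ = 93014.0 m, so Δλ = -116.45 / 93014.0 × 3600 = -4.507″.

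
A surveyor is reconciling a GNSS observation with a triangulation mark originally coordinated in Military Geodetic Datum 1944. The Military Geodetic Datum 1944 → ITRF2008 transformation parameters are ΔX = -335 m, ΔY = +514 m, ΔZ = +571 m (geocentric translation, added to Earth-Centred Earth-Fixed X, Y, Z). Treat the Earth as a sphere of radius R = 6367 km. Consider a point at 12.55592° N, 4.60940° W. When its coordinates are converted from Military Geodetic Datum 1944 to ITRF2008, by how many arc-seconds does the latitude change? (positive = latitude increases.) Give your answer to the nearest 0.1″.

sin φ = 0.217392, cos φ = 0.976084, sin λ = -0.080362, cos λ = 0.996766.
North component: ΔN = −sin φ cos λ·ΔX − sin φ sin λ·ΔY + cos φ·ΔZ = −(0.217392)(0.996766)(-335) − (0.217392)(-0.080362)(514) + (0.976084)(571) = 638.91 m.
1° of latitude spans πR/180 = 111125 m, so Δφ = 638.91 / 111125 × 3600 = 20.698″.

Δφ = 20.7″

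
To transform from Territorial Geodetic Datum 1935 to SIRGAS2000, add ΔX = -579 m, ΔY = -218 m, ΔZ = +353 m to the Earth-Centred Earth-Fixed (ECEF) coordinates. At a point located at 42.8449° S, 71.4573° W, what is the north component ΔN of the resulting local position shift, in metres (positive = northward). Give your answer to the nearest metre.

ΔN = 274 m

The local north axis is (−sin φ cos λ, −sin φ sin λ, cos φ), giving ΔN = -125.210 + 140.548 + 258.819 = 274.16 m.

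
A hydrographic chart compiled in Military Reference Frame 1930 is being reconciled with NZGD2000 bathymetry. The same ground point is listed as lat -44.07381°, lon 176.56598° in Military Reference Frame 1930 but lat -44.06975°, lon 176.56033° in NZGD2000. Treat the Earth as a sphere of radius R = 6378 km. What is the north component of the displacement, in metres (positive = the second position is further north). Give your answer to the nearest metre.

ΔN = 452 m

Δφ = -44.06975° − -44.07381° = +0.00406°; Δλ = 176.56033° − 176.56598° = -0.00565°.
1° along a meridian = πR/180 = 111317 m.
ΔN = Δφ × 111317 = 451.9 m; ΔE = Δλ × 111317 × cos(-44.07381°) = -0.00565 × 111317 × 0.718444 = -451.9 m.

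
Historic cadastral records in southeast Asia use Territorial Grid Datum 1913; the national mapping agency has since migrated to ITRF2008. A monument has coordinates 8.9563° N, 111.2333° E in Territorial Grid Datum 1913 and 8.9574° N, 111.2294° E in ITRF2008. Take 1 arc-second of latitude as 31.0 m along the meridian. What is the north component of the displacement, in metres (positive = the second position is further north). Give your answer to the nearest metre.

ΔN = 123 m

Δφ = 8.9574° − 8.9563° = +0.0011°; Δλ = 111.2294° − 111.2333° = -0.0039°.
1° of latitude = 3600 × 31.00 = 111600 m.
ΔN = Δφ × 111600 = 122.8 m; ΔE = Δλ × 111600 × cos(8.9563°) = -0.0039 × 111600 × 0.987807 = -429.9 m.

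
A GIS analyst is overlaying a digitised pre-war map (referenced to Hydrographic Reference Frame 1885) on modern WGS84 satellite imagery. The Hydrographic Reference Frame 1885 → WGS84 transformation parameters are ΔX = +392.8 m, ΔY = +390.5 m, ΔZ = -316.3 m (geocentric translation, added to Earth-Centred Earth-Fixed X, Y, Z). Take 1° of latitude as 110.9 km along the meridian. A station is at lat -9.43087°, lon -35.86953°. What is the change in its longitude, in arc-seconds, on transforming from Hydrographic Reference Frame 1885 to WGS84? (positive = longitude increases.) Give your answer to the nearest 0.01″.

sin φ = -0.163857, cos φ = 0.986484, sin λ = -0.585941, cos λ = 0.810353.
East component: ΔE = −sin λ·ΔX + cos λ·ΔY = −(-0.585941)(392.8) + (0.810353)(390.5) = 546.60 m.
1° of latitude spans 110900 m; at latitude φ, 1° of longitude spans that × cos φ = 109401.1 m, so Δλ = 546.60 / 109401.1 × 3600 = 17.987″.

Δλ = 17.99″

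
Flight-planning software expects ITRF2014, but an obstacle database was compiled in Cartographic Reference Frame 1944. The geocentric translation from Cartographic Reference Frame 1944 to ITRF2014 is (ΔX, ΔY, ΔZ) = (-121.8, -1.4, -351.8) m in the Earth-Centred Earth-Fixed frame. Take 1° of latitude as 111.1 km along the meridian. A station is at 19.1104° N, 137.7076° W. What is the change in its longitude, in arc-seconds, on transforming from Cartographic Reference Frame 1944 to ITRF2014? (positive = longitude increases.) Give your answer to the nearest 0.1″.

sin φ = 0.327389, cos φ = 0.944890, sin λ = -0.672914, cos λ = -0.739720.
East component: ΔE = −sin λ·ΔX + cos λ·ΔY = −(-0.672914)(-121.8) + (-0.739720)(-1.4) = -80.93 m.
1° of latitude spans 111100 m; at latitude φ, 1° of longitude spans that × cos φ = 104977.2 m, so Δλ = -80.93 / 104977.2 × 3600 = -2.775″.

Δλ = -2.8″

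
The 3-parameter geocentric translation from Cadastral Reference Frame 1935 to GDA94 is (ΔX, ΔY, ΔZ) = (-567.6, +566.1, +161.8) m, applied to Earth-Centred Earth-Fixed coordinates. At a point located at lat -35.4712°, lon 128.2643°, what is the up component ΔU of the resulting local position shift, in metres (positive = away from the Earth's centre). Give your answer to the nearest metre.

ΔU = 554 m

The local up (radial) axis is (cos φ cos λ, cos φ sin λ, sin φ), giving ΔU = 286.271 + 361.988 − 93.892 = 554.37 m.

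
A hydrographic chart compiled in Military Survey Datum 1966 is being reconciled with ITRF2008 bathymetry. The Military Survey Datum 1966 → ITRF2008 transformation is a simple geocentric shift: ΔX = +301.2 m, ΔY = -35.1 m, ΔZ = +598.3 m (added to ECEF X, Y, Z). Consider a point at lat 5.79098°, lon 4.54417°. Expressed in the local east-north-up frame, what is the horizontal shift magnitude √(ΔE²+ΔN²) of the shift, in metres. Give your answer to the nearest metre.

568 m

The local east axis at (φ, λ) is (−sin λ, cos λ, 0), so ΔE = −sin(4.54417°)·301.2 + cos(4.54417°)·(-35.1) = -58.85 m.
The local north axis is (−sin φ cos λ, −sin φ sin λ, cos φ), giving ΔN = -30.295 + 0.281 + 595.247 = 565.23 m.
Horizontal magnitude = √(ΔE² + ΔN²) = √((-58.85)² + 565.23²) = 568.29 m.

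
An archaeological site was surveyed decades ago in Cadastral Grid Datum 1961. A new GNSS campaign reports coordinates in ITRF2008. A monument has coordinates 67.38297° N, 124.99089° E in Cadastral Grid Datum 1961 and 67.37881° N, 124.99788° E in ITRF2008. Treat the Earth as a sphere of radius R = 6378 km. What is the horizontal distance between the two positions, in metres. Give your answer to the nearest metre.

Δφ = 67.37881° − 67.38297° = -0.00416°; Δλ = 124.99788° − 124.99089° = +0.00699°.
1° along a meridian = πR/180 = 111317 m.
ΔN = Δφ × 111317 = -463.1 m; ΔE = Δλ × 111317 × cos(67.38297°) = +0.00699 × 111317 × 0.384570 = 299.2 m.
Distance = √(ΔE² + ΔN²) = √(299.2² + (-463.1)²) = 551.3 m.

551 m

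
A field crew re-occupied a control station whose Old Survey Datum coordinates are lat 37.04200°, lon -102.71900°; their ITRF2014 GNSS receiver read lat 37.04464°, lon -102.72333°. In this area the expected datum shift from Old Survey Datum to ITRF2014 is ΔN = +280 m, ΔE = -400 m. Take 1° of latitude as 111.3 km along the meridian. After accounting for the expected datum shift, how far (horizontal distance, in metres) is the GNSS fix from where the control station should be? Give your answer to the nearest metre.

Observed coordinate differences: Δφ = +0.00264°, Δλ = -0.00433°.
Converting to metres (1° lat = 111300 m, cos φ = 0.798194): observed ΔN = 293.8 m, observed ΔE = -384.7 m.
Subtracting the expected shift leaves a residual of 293.8 − (280) = 13.8 m north and -384.7 − (-400) = 15.3 m east.
Residual distance = √(13.8² + 15.3²) = 20.6 m.

21 m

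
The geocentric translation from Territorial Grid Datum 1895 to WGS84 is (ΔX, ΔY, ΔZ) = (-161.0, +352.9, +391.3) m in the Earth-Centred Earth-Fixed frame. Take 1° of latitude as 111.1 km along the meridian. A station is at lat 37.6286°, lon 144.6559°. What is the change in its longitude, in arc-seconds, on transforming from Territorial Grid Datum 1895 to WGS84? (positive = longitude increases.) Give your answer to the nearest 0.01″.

sin φ = 0.610541, cos φ = 0.791985, sin λ = 0.578486, cos λ = -0.815693.
East component: ΔE = −sin λ·ΔX + cos λ·ΔY = −(0.578486)(-161.0) + (-0.815693)(352.9) = -194.72 m.
1° of latitude spans 111100 m; at latitude φ, 1° of longitude spans that × cos φ = 87989.5 m, so Δλ = -194.72 / 87989.5 × 3600 = -7.967″.

Δλ = -7.97″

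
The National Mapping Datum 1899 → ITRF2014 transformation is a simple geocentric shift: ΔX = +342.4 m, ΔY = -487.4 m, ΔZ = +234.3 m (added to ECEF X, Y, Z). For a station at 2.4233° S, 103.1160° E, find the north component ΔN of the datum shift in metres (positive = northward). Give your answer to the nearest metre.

The local north axis is (−sin φ cos λ, −sin φ sin λ, cos φ), giving ΔN = -3.285 − 20.071 + 234.090 = 210.73 m.

ΔN = 211 m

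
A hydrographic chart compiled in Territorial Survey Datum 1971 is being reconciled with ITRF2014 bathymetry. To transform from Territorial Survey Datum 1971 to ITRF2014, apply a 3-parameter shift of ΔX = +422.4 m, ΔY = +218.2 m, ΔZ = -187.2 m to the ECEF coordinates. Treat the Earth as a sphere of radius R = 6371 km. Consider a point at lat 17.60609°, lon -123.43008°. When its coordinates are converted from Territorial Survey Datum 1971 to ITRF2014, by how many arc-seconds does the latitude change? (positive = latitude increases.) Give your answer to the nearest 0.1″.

Δφ = -1.7″

sin φ = 0.302471, cos φ = 0.953159, sin λ = -0.834559, cos λ = -0.550919.
North component: ΔN = −sin φ cos λ·ΔX − sin φ sin λ·ΔY + cos φ·ΔZ = −(0.302471)(-0.550919)(422.4) − (0.302471)(-0.834559)(218.2) + (0.953159)(-187.2) = -52.96 m.
1° of latitude spans πR/180 = 111195 m, so Δφ = -52.96 / 111195 × 3600 = -1.715″.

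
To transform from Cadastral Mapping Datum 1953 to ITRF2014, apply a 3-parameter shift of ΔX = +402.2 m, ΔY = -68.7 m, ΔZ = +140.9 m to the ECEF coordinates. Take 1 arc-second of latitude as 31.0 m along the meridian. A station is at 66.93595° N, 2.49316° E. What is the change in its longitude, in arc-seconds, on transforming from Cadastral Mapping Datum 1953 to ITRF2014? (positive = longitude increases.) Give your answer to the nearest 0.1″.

sin φ = 0.920067, cos φ = 0.391760, sin λ = 0.043500, cos λ = 0.999053.
East component: ΔE = −sin λ·ΔX + cos λ·ΔY = −(0.043500)(402.2) + (0.999053)(-68.7) = -86.13 m.
1° of latitude spans 3600 × 31.00 = 111600 m; at latitude φ, 1° of longitude spans that × cos φ = 43720.4 m, so Δλ = -86.13 / 43720.4 × 3600 = -7.092″.

Δλ = -7.1″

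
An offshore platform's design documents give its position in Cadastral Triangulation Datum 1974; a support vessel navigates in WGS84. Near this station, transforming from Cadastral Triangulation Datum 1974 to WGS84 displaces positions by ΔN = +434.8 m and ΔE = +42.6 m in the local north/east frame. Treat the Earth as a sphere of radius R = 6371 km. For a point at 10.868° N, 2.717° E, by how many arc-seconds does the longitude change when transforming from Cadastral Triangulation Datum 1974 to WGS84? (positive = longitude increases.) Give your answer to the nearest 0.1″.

At latitude 10.868°, cos φ = 0.982064.
One radian of longitude at latitude φ spans R cos φ, so Δλ = ΔE / (R cos φ) = 42.6 / (6371000 × 0.982064) = 6.8087e-06 rad = 1.404″.

Δλ = 1.4″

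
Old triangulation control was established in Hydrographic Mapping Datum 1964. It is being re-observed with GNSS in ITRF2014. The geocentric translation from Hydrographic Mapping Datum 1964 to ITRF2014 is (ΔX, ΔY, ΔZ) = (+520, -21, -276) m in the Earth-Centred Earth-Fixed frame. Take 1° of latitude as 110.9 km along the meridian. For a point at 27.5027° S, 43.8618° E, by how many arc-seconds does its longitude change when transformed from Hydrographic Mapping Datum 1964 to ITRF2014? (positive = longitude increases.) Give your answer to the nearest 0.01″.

Δλ = -13.74″

sin φ = -0.461790, cos φ = 0.886989, sin λ = 0.692921, cos λ = 0.721013.
East component: ΔE = −sin λ·ΔX + cos λ·ΔY = −(0.692921)(520) + (0.721013)(-21) = -375.46 m.
1° of latitude spans 110900 m; at latitude φ, 1° of longitude spans that × cos φ = 98367.1 m, so Δλ = -375.46 / 98367.1 × 3600 = -13.741″.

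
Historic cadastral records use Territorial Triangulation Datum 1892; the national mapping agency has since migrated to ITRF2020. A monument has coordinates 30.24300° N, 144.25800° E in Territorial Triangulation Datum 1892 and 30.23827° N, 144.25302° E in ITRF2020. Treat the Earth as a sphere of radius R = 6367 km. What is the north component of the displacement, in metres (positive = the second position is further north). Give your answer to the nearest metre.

ΔN = -526 m

Δφ = 30.23827° − 30.24300° = -0.00473°; Δλ = 144.25302° − 144.25800° = -0.00498°.
1° along a meridian = πR/180 = 111125 m.
ΔN = Δφ × 111125 = -525.6 m; ΔE = Δλ × 111125 × cos(30.24300°) = -0.00498 × 111125 × 0.863897 = -478.1 m.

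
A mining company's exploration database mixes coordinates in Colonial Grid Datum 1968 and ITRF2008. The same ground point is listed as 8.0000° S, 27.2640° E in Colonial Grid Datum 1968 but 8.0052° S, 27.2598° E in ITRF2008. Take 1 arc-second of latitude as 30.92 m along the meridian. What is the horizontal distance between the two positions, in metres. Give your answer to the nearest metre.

Δφ = -8.0052° − -8.0000° = -0.0052°; Δλ = 27.2598° − 27.2640° = -0.0042°.
1° of latitude = 3600 × 30.92 = 111312 m.
ΔN = Δφ × 111312 = -578.8 m; ΔE = Δλ × 111312 × cos(-8.0000°) = -0.0042 × 111312 × 0.990268 = -463.0 m.
Distance = √(ΔE² + ΔN²) = √((-463.0)² + (-578.8)²) = 741.2 m.

741 m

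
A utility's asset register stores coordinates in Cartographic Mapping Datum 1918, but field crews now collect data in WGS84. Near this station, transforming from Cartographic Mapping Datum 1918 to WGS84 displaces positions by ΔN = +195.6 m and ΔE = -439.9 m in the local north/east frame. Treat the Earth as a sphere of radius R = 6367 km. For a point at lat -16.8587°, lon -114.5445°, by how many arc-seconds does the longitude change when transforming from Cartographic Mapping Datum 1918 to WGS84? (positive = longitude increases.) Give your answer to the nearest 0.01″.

Δλ = -14.89″

At latitude -16.8587°, cos φ = 0.957023.
One radian of longitude at latitude φ spans R cos φ, so Δλ = ΔE / (R cos φ) = -439.9 / (6367000 × 0.957023) = -7.2193e-05 rad = -14.891″.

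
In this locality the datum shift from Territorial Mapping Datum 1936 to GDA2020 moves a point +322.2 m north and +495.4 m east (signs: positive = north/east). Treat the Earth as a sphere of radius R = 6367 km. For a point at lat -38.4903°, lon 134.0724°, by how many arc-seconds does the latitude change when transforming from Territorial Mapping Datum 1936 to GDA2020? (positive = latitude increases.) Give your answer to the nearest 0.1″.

On a sphere of radius R, 1 rad of latitude = R, so Δφ = ΔN / R = 322.2 / 6367000 = 5.0605e-05 rad = 10.438″.

Δφ = 10.4″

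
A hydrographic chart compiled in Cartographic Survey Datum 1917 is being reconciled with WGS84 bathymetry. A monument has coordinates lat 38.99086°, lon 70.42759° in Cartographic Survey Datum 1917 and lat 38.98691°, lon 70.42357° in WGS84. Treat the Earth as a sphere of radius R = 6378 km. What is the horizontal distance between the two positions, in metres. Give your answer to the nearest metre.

Δφ = 38.98691° − 38.99086° = -0.00395°; Δλ = 70.42357° − 70.42759° = -0.00402°.
1° along a meridian = πR/180 = 111317 m.
ΔN = Δφ × 111317 = -439.7 m; ΔE = Δλ × 111317 × cos(38.99086°) = -0.00402 × 111317 × 0.777246 = -347.8 m.
Distance = √(ΔE² + ΔN²) = √((-347.8)² + (-439.7)²) = 560.6 m.

561 m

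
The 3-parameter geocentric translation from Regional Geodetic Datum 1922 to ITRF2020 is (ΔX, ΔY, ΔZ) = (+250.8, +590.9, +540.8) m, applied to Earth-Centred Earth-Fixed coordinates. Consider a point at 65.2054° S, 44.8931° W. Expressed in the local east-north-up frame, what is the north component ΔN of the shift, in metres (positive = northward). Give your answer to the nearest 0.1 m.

At φ = -65.2054°, λ = -44.8931°: sin φ = -0.907817, cos φ = 0.419367, sin λ = -0.705786, cos λ = 0.708425.
ΔN = −sin φ cos λ·ΔX − sin φ sin λ·ΔY + cos φ·ΔZ = −(-0.907817)(0.708425)(250.8) − (-0.907817)(-0.705786)(590.9) + (0.419367)(540.8) = 9.48 m.

ΔN = 9.5 m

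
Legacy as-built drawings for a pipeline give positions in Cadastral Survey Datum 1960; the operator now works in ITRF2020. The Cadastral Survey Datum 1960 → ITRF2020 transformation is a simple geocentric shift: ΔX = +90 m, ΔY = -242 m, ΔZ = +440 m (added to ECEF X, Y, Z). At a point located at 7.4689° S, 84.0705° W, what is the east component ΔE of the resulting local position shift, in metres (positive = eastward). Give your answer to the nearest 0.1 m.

ΔE = 64.5 m

At φ = -7.4689°, λ = -84.0705°: sin φ = -0.129988, cos φ = 0.991516, sin λ = -0.994650, cos λ = 0.103305.
ΔE = −sin λ·ΔX + cos λ·ΔY = −(-0.994650)·(90) + (0.103305)·(-242) = 64.52 m.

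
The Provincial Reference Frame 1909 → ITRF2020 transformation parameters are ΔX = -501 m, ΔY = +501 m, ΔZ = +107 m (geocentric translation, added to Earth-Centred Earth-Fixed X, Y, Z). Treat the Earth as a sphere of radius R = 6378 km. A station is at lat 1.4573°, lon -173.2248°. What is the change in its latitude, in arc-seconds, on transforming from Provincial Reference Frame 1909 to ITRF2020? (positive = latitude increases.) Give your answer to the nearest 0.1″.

Δφ = 3.1″

sin φ = 0.025432, cos φ = 0.999677, sin λ = -0.117974, cos λ = -0.993017.
North component: ΔN = −sin φ cos λ·ΔX − sin φ sin λ·ΔY + cos φ·ΔZ = −(0.025432)(-0.993017)(-501) − (0.025432)(-0.117974)(501) + (0.999677)(107) = 95.82 m.
1° of latitude spans πR/180 = 111317 m, so Δφ = 95.82 / 111317 × 3600 = 3.099″.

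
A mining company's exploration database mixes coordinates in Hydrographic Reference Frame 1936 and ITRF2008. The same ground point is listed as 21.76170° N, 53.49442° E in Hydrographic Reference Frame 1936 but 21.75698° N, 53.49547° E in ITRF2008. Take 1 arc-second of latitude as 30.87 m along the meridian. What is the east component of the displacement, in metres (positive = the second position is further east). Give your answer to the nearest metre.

Δφ = 21.75698° − 21.76170° = -0.00472°; Δλ = 53.49547° − 53.49442° = +0.00105°.
1° of latitude = 3600 × 30.87 = 111132 m.
ΔN = Δφ × 111132 = -524.5 m; ΔE = Δλ × 111132 × cos(21.76170°) = +0.00105 × 111132 × 0.928734 = 108.4 m.

ΔE = 108 m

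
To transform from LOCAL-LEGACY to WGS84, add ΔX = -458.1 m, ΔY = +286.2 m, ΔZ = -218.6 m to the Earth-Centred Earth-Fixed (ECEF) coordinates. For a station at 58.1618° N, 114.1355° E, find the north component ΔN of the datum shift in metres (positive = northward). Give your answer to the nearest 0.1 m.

ΔN = -496.3 m

The local north axis is (−sin φ cos λ, −sin φ sin λ, cos φ), giving ΔN = -159.132 − 221.884 − 115.316 = -496.33 m.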